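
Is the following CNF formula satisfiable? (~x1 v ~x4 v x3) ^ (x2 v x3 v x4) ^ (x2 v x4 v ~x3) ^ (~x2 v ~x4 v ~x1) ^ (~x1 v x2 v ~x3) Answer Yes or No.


Check all 16 possible truth assignments.
Number of satisfying assignments found: 8.
The formula is satisfiable.

Yes


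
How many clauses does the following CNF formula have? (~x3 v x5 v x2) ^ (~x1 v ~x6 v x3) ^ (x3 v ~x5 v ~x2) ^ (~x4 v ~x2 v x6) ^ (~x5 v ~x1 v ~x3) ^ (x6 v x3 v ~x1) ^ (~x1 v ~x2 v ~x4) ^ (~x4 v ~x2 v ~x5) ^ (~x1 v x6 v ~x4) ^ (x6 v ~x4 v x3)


Each group enclosed in parentheses joined by ^ is one clause.
Counting the conjuncts: 10 clauses.

10


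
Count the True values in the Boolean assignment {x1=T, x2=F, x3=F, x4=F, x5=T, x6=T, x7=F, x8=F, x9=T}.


The weight is the number of variables assigned True.
True variables: x1, x5, x6, x9.
Weight = 4.

4


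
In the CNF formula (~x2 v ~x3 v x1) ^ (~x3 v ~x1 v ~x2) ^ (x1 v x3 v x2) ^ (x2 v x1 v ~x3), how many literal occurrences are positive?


Scan each clause for unnegated literals.
Clause 1: 1 positive; Clause 2: 0 positive; Clause 3: 3 positive; Clause 4: 2 positive.
Total positive literal occurrences = 6.

6


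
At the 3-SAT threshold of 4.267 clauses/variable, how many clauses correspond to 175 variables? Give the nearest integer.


The 3-SAT phase transition occurs at approximately 4.267 clauses per variable.
m = 4.267 * 175 = 746.725.
Rounded to nearest integer: 747.

747


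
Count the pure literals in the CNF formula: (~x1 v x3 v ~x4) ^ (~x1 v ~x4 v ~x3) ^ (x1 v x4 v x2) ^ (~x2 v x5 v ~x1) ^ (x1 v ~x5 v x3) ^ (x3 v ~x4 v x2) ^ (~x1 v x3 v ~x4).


A pure literal appears in only one polarity across all clauses.
No pure literals found.
Count = 0.

0


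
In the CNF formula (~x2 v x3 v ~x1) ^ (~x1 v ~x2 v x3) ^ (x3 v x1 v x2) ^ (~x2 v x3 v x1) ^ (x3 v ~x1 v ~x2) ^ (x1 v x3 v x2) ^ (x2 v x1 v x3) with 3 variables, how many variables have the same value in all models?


Find all satisfying assignments: 5 model(s).
Check which variables have the same value in every model.
No variable is fixed across all models.
Backbone size = 0.

0


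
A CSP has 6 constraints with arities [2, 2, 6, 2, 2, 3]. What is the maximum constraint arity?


The arities are: 2, 2, 6, 2, 2, 3.
Scan for the maximum value.
Maximum arity = 6.

6


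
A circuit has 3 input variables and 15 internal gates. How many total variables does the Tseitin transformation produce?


The Tseitin transformation introduces one auxiliary variable per gate.
Total variables = inputs + gates = 3 + 15 = 18.

18


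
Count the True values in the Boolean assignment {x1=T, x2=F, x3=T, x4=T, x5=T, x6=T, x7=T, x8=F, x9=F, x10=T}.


The weight is the number of variables assigned True.
True variables: x1, x3, x4, x5, x6, x7, x10.
Weight = 7.

7


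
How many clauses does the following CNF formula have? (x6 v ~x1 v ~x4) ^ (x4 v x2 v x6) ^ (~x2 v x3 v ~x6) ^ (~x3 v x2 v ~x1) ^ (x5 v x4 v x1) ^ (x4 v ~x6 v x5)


Each group enclosed in parentheses joined by ^ is one clause.
Counting the conjuncts: 6 clauses.

6


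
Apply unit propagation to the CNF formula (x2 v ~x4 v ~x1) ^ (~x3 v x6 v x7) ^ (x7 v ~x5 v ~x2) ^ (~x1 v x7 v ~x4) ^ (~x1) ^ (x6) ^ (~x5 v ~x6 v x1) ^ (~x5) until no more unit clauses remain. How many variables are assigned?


Unit propagation repeatedly assigns the literal in any unit clause, then simplifies.
Assignments in order: x1 = F, x6 = T, x5 = F.
No further unit clauses remain.
Total variables assigned = 3.

3


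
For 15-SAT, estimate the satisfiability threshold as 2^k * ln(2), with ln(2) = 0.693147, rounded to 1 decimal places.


Using the asymptotic formula: threshold ~ 2^k * ln(2).
2^15 = 32768.
32768 * 0.693147 = 22713.0.

22713.0


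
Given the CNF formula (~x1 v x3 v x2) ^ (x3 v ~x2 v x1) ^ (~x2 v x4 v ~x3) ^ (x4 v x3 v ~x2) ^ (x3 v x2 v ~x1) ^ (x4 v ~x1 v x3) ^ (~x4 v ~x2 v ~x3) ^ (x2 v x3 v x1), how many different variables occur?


Identify each distinct variable in the formula.
Variables found: x1, x2, x3, x4.
Total distinct variables = 4.

4


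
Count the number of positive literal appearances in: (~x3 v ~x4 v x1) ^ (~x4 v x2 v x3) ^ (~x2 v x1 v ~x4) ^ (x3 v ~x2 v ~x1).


Scan each clause for unnegated literals.
Clause 1: 1 positive; Clause 2: 2 positive; Clause 3: 1 positive; Clause 4: 1 positive.
Total positive literal occurrences = 5.

5


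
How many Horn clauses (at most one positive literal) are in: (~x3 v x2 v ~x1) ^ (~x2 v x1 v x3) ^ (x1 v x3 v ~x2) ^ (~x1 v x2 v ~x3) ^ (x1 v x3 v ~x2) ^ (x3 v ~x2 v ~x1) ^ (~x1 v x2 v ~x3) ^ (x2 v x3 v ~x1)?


A Horn clause has at most one positive literal.
Clause 1: 1 positive lit(s) -> Horn
Clause 2: 2 positive lit(s) -> not Horn
Clause 3: 2 positive lit(s) -> not Horn
Clause 4: 1 positive lit(s) -> Horn
Clause 5: 2 positive lit(s) -> not Horn
Clause 6: 1 positive lit(s) -> Horn
Clause 7: 1 positive lit(s) -> Horn
Clause 8: 2 positive lit(s) -> not Horn
Total Horn clauses = 4.

4


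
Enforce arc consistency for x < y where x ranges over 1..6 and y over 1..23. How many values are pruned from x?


For the constraint x < y, x needs a supporting value in y's domain.
x can be at most 22 (one less than y's maximum).
Valid x values from domain: 6 out of 6.
Pruned = 6 - 6 = 0.

0


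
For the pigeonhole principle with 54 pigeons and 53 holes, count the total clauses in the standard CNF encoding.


The PHP encoding has two parts:
1) At-least-one-hole clauses: 54 (one per pigeon, each with 53 literals).
2) At-most-one-pigeon-per-hole clauses: 53 holes * C(54,2) = 53 * 1431 = 75843.
Total clauses = 54 + 75843 = 75897.

75897


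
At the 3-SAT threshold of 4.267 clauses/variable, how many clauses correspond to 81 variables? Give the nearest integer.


The 3-SAT phase transition occurs at approximately 4.267 clauses per variable.
m = 4.267 * 81 = 345.627.
Rounded to nearest integer: 346.

346


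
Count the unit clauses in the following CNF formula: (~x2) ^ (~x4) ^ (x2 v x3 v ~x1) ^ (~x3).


A unit clause contains exactly one literal.
Unit clauses found: (~x2), (~x4), (~x3).
Count = 3.

3


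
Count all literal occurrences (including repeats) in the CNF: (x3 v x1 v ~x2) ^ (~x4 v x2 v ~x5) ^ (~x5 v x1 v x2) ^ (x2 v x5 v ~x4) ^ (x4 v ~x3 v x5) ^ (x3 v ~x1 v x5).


Clause lengths: 3, 3, 3, 3, 3, 3.
Sum = 3 + 3 + 3 + 3 + 3 + 3 = 18.

18


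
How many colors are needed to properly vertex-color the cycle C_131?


An odd cycle cannot be 2-colored: alternating two colors around the cycle returns to the start with a conflict.
Since 131 is odd, three colors are required (and three suffice).
Chromatic number = 3.

3


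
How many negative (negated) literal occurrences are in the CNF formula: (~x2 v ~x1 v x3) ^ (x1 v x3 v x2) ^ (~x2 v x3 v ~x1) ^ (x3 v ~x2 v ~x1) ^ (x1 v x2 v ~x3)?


Scan each clause for negated literals.
Clause 1: 2 negative; Clause 2: 0 negative; Clause 3: 2 negative; Clause 4: 2 negative; Clause 5: 1 negative.
Total negative literal occurrences = 7.

7


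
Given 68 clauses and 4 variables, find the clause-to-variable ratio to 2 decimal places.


Clause-to-variable ratio = clauses / variables.
68 / 4 = 17.0.

17.0


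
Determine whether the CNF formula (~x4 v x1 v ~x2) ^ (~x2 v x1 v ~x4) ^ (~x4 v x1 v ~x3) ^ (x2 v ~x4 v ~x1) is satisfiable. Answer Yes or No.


Check all 16 possible truth assignments.
Number of satisfying assignments found: 11.
The formula is satisfiable.

Yes


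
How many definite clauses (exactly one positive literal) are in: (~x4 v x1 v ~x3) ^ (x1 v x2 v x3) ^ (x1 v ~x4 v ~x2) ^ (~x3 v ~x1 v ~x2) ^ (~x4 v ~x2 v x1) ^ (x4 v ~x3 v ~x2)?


A definite clause has exactly one positive literal.
Clause 1: 1 positive -> definite
Clause 2: 3 positive -> not definite
Clause 3: 1 positive -> definite
Clause 4: 0 positive -> not definite
Clause 5: 1 positive -> definite
Clause 6: 1 positive -> definite
Definite clause count = 4.

4


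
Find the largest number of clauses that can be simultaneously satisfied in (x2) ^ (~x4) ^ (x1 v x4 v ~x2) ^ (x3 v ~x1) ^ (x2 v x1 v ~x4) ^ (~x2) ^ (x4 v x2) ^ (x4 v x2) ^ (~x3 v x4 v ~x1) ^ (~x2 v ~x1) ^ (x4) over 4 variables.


Enumerate all 16 truth assignments.
For each, count how many of the 11 clauses are satisfied.
The formula is not fully satisfiable, so the maximum is below 11.
Maximum simultaneously satisfiable clauses = 9.

9


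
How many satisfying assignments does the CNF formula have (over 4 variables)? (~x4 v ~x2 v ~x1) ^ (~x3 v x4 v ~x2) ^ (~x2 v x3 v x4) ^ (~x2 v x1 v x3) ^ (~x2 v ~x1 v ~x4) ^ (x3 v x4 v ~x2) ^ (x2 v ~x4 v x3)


Enumerate all 16 truth assignments over 4 variables.
Test each against every clause.
Satisfying assignments found: 7.

7


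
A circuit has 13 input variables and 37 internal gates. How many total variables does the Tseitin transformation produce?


The Tseitin transformation introduces one auxiliary variable per gate.
Total variables = inputs + gates = 13 + 37 = 50.

50


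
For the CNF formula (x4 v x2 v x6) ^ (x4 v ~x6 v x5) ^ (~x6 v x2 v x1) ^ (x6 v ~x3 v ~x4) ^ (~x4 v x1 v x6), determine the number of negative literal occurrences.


Scan each clause for negated literals.
Clause 1: 0 negative; Clause 2: 1 negative; Clause 3: 1 negative; Clause 4: 2 negative; Clause 5: 1 negative.
Total negative literal occurrences = 5.

5


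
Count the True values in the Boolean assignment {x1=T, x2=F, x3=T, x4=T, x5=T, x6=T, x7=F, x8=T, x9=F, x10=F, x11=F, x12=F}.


The weight is the number of variables assigned True.
True variables: x1, x3, x4, x5, x6, x8.
Weight = 6.

6


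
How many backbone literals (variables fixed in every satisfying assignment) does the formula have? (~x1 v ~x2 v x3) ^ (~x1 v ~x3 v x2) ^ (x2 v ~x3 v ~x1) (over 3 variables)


Find all satisfying assignments: 6 model(s).
Check which variables have the same value in every model.
No variable is fixed across all models.
Backbone size = 0.

0


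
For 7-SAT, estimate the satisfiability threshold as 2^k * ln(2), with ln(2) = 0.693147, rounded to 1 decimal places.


Using the asymptotic formula: threshold ~ 2^k * ln(2).
2^7 = 128.
128 * 0.693147 = 88.7.

88.7


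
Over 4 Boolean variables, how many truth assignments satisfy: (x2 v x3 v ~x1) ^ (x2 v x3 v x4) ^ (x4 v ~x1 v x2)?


Enumerate all 16 truth assignments over 4 variables.
Test each against every clause.
Satisfying assignments found: 12.

12


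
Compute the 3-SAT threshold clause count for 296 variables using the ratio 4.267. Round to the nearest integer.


The 3-SAT phase transition occurs at approximately 4.267 clauses per variable.
m = 4.267 * 296 = 1263.032.
Rounded to nearest integer: 1263.

1263


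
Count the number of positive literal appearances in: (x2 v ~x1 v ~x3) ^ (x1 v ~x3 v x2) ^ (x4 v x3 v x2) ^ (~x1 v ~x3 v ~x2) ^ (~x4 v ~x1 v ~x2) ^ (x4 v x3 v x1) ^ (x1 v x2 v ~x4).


Scan each clause for unnegated literals.
Clause 1: 1 positive; Clause 2: 2 positive; Clause 3: 3 positive; Clause 4: 0 positive; Clause 5: 0 positive; Clause 6: 3 positive; Clause 7: 2 positive.
Total positive literal occurrences = 11.

11


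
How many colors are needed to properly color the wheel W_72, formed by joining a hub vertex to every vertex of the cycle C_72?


W_72 consists of the cycle C_72 together with a hub vertex adjacent to every cycle vertex.
The cycle C_72 needs 2 colors (even cycle -> 2).
The hub is adjacent to every cycle vertex, so it must receive a new color distinct from all of them.
Chromatic number = 2 + 1 = 3.

3


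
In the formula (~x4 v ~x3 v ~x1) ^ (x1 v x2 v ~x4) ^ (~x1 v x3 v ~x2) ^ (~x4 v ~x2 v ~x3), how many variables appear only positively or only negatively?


A pure literal appears in only one polarity across all clauses.
Pure literals: x4 (negative only).
Count = 1.

1


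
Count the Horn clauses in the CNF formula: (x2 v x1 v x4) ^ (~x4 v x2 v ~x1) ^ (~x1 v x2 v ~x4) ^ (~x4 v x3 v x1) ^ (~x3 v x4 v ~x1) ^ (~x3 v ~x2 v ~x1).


A Horn clause has at most one positive literal.
Clause 1: 3 positive lit(s) -> not Horn
Clause 2: 1 positive lit(s) -> Horn
Clause 3: 1 positive lit(s) -> Horn
Clause 4: 2 positive lit(s) -> not Horn
Clause 5: 1 positive lit(s) -> Horn
Clause 6: 0 positive lit(s) -> Horn
Total Horn clauses = 4.

4


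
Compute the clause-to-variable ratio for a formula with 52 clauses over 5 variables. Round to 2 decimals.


Clause-to-variable ratio = clauses / variables.
52 / 5 = 10.4.

10.4


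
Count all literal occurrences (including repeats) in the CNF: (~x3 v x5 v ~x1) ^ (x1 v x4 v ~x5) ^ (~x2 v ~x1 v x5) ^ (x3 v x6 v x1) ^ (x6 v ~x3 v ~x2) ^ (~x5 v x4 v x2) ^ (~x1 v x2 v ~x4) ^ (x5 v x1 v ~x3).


Clause lengths: 3, 3, 3, 3, 3, 3, 3, 3.
Sum = 3 + 3 + 3 + 3 + 3 + 3 + 3 + 3 = 24.

24


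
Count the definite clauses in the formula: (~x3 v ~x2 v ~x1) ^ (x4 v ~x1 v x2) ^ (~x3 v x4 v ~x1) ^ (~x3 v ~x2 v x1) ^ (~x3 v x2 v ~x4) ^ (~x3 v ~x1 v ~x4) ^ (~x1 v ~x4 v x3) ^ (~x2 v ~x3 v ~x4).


A definite clause has exactly one positive literal.
Clause 1: 0 positive -> not definite
Clause 2: 2 positive -> not definite
Clause 3: 1 positive -> definite
Clause 4: 1 positive -> definite
Clause 5: 1 positive -> definite
Clause 6: 0 positive -> not definite
Clause 7: 1 positive -> definite
Clause 8: 0 positive -> not definite
Definite clause count = 4.

4


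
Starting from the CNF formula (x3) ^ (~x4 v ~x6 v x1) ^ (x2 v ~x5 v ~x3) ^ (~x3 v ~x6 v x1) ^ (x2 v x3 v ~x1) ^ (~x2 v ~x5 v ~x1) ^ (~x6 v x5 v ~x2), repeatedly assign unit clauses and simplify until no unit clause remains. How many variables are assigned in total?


Unit propagation repeatedly assigns the literal in any unit clause, then simplifies.
Assignments in order: x3 = T.
No further unit clauses remain.
Total variables assigned = 1.

1


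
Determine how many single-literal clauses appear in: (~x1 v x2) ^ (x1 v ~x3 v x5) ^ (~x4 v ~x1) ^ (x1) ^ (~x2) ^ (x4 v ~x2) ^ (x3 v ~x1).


A unit clause contains exactly one literal.
Unit clauses found: (x1), (~x2).
Count = 2.

2


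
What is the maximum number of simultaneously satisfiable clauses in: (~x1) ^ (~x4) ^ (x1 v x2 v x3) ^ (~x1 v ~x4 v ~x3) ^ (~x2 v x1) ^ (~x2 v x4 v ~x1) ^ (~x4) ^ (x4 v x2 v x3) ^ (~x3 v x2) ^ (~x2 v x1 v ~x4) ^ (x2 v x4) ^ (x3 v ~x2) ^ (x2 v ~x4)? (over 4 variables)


Enumerate all 16 truth assignments.
For each, count how many of the 13 clauses are satisfied.
The formula is not fully satisfiable, so the maximum is below 13.
Maximum simultaneously satisfiable clauses = 12.

12


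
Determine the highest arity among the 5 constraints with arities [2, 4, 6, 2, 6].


The arities are: 2, 4, 6, 2, 6.
Scan for the maximum value.
Maximum arity = 6.

6


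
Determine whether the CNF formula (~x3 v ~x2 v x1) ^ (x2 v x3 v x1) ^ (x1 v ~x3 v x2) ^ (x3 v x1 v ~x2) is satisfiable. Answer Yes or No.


Check all 8 possible truth assignments.
Number of satisfying assignments found: 4.
The formula is satisfiable.

Yes


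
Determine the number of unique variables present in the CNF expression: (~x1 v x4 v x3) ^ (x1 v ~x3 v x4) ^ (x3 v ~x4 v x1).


Identify each distinct variable in the formula.
Variables found: x1, x3, x4.
Total distinct variables = 3.

3


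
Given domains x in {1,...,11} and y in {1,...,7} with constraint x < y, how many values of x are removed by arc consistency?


For the constraint x < y, x needs a supporting value in y's domain.
x can be at most 6 (one less than y's maximum).
Valid x values from domain: 6 out of 11.
Pruned = 11 - 6 = 5.

5


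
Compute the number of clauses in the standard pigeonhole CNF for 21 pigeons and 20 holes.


The PHP encoding has two parts:
1) At-least-one-hole clauses: 21 (one per pigeon, each with 20 literals).
2) At-most-one-pigeon-per-hole clauses: 20 holes * C(21,2) = 20 * 210 = 4200.
Total clauses = 21 + 4200 = 4221.

4221


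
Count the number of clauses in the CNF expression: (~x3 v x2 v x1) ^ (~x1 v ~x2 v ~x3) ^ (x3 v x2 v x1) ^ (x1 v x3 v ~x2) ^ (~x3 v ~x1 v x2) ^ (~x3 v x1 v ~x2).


Each group enclosed in parentheses joined by ^ is one clause.
Counting the conjuncts: 6 clauses.

6


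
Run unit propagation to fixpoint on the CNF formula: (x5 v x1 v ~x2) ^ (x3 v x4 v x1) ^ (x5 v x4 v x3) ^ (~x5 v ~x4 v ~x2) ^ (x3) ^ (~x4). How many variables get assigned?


Unit propagation repeatedly assigns the literal in any unit clause, then simplifies.
Assignments in order: x3 = T, x4 = F.
No further unit clauses remain.
Total variables assigned = 2.

2


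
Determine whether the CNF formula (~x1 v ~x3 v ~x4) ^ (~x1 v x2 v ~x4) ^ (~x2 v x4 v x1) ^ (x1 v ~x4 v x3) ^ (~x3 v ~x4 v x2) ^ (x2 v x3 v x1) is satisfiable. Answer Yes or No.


Check all 16 possible truth assignments.
Number of satisfying assignments found: 7.
The formula is satisfiable.

Yes


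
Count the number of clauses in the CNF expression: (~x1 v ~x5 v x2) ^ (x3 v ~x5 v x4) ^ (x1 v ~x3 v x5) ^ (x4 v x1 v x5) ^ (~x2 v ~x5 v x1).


Each group enclosed in parentheses joined by ^ is one clause.
Counting the conjuncts: 5 clauses.

5


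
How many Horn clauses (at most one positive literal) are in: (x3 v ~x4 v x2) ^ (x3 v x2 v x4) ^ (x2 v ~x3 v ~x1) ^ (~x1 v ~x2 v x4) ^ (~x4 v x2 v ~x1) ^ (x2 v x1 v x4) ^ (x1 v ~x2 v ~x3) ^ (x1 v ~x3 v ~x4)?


A Horn clause has at most one positive literal.
Clause 1: 2 positive lit(s) -> not Horn
Clause 2: 3 positive lit(s) -> not Horn
Clause 3: 1 positive lit(s) -> Horn
Clause 4: 1 positive lit(s) -> Horn
Clause 5: 1 positive lit(s) -> Horn
Clause 6: 3 positive lit(s) -> not Horn
Clause 7: 1 positive lit(s) -> Horn
Clause 8: 1 positive lit(s) -> Horn
Total Horn clauses = 5.

5


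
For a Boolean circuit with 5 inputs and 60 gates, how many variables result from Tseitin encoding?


The Tseitin transformation introduces one auxiliary variable per gate.
Total variables = inputs + gates = 5 + 60 = 65.

65


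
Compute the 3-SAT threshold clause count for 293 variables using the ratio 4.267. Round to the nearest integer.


The 3-SAT phase transition occurs at approximately 4.267 clauses per variable.
m = 4.267 * 293 = 1250.231.
Rounded to nearest integer: 1250.

1250


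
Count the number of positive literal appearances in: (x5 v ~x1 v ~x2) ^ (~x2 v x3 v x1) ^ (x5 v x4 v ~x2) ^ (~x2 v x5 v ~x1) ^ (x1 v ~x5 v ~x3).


Scan each clause for unnegated literals.
Clause 1: 1 positive; Clause 2: 2 positive; Clause 3: 2 positive; Clause 4: 1 positive; Clause 5: 1 positive.
Total positive literal occurrences = 7.

7


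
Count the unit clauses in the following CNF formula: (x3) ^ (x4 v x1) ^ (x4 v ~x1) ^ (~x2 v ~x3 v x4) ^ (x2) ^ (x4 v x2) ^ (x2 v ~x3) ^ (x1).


A unit clause contains exactly one literal.
Unit clauses found: (x3), (x2), (x1).
Count = 3.

3


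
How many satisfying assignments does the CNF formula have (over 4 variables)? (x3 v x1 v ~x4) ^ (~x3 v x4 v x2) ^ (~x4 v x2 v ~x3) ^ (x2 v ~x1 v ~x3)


Enumerate all 16 truth assignments over 4 variables.
Test each against every clause.
Satisfying assignments found: 10.

10


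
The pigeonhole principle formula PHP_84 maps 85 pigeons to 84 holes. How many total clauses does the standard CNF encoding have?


The PHP encoding has two parts:
1) At-least-one-hole clauses: 85 (one per pigeon, each with 84 literals).
2) At-most-one-pigeon-per-hole clauses: 84 holes * C(85,2) = 84 * 3570 = 299880.
Total clauses = 85 + 299880 = 299965.

299965


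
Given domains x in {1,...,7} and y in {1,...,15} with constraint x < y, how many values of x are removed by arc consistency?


For the constraint x < y, x needs a supporting value in y's domain.
x can be at most 14 (one less than y's maximum).
Valid x values from domain: 7 out of 7.
Pruned = 7 - 7 = 0.

0


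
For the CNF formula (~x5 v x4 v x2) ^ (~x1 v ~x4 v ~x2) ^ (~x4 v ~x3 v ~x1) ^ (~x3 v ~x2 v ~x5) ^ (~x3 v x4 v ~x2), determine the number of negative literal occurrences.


Scan each clause for negated literals.
Clause 1: 1 negative; Clause 2: 3 negative; Clause 3: 3 negative; Clause 4: 3 negative; Clause 5: 2 negative.
Total negative literal occurrences = 12.

12


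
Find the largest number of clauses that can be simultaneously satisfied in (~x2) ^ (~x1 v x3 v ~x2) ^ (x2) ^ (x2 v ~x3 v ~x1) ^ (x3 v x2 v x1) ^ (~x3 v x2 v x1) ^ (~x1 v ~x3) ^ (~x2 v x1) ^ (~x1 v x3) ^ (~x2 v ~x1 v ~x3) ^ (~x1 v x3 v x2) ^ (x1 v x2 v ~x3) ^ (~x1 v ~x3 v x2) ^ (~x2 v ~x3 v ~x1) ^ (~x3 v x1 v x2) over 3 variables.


Enumerate all 8 truth assignments.
For each, count how many of the 15 clauses are satisfied.
The formula is not fully satisfiable, so the maximum is below 15.
Maximum simultaneously satisfiable clauses = 13.

13


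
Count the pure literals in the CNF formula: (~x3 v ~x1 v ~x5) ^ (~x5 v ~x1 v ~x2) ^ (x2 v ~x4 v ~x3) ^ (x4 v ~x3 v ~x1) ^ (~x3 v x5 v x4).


A pure literal appears in only one polarity across all clauses.
Pure literals: x1 (negative only), x3 (negative only).
Count = 2.

2


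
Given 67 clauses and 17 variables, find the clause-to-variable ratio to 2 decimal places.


Clause-to-variable ratio = clauses / variables.
67 / 17 = 3.94.

3.94


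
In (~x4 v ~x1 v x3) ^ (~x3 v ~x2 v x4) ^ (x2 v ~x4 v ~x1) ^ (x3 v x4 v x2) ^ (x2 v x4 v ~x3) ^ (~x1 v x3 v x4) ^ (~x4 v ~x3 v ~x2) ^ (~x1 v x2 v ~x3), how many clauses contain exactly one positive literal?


A definite clause has exactly one positive literal.
Clause 1: 1 positive -> definite
Clause 2: 1 positive -> definite
Clause 3: 1 positive -> definite
Clause 4: 3 positive -> not definite
Clause 5: 2 positive -> not definite
Clause 6: 2 positive -> not definite
Clause 7: 0 positive -> not definite
Clause 8: 1 positive -> definite
Definite clause count = 4.

4


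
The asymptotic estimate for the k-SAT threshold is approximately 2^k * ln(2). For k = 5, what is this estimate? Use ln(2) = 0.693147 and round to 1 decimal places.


Using the asymptotic formula: threshold ~ 2^k * ln(2).
2^5 = 32.
32 * 0.693147 = 22.2.

22.2


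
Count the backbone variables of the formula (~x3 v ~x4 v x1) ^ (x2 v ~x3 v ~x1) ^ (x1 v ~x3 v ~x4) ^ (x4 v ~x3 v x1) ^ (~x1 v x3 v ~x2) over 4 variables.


Find all satisfying assignments: 8 model(s).
Check which variables have the same value in every model.
No variable is fixed across all models.
Backbone size = 0.

0


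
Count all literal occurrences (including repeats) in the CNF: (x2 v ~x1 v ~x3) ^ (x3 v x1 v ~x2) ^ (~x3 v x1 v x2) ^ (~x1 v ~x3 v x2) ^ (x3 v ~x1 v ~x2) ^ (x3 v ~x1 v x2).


Clause lengths: 3, 3, 3, 3, 3, 3.
Sum = 3 + 3 + 3 + 3 + 3 + 3 = 18.

18


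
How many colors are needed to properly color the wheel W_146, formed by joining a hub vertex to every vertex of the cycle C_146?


W_146 consists of the cycle C_146 together with a hub vertex adjacent to every cycle vertex.
The cycle C_146 needs 2 colors (even cycle -> 2).
The hub is adjacent to every cycle vertex, so it must receive a new color distinct from all of them.
Chromatic number = 2 + 1 = 3.

3


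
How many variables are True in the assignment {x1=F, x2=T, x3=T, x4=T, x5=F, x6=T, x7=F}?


The weight is the number of variables assigned True.
True variables: x2, x3, x4, x6.
Weight = 4.

4


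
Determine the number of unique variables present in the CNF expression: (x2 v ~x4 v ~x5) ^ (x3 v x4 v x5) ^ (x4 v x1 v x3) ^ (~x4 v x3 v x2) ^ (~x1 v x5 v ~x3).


Identify each distinct variable in the formula.
Variables found: x1, x2, x3, x4, x5.
Total distinct variables = 5.

5


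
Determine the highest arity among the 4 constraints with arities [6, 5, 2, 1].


The arities are: 6, 5, 2, 1.
Scan for the maximum value.
Maximum arity = 6.

6


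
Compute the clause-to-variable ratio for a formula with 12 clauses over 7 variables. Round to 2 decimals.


Clause-to-variable ratio = clauses / variables.
12 / 7 = 1.71.

1.71


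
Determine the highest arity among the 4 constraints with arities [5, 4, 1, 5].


The arities are: 5, 4, 1, 5.
Scan for the maximum value.
Maximum arity = 5.

5


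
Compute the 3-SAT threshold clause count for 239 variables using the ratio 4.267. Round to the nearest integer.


The 3-SAT phase transition occurs at approximately 4.267 clauses per variable.
m = 4.267 * 239 = 1019.813.
Rounded to nearest integer: 1020.

1020


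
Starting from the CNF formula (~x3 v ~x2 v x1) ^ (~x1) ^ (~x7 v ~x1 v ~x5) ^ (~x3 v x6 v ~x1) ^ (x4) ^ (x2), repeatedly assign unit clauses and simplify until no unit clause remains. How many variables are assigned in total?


Unit propagation repeatedly assigns the literal in any unit clause, then simplifies.
Assignments in order: x1 = F, x4 = T, x2 = T, x3 = F.
No further unit clauses remain.
Total variables assigned = 4.

4


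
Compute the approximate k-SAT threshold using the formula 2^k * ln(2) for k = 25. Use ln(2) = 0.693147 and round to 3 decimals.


Using the asymptotic formula: threshold ~ 2^k * ln(2).
2^25 = 33554432.
33554432 * 0.693147 = 23258153.878.

23258153.878


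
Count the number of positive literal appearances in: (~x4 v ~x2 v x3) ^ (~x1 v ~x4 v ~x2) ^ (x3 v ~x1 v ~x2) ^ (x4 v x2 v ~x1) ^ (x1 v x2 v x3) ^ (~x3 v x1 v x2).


Scan each clause for unnegated literals.
Clause 1: 1 positive; Clause 2: 0 positive; Clause 3: 1 positive; Clause 4: 2 positive; Clause 5: 3 positive; Clause 6: 2 positive.
Total positive literal occurrences = 9.

9


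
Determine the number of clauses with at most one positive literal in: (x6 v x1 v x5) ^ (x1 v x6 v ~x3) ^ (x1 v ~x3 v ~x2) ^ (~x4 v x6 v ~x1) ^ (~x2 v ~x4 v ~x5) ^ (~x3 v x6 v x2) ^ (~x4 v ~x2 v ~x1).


A Horn clause has at most one positive literal.
Clause 1: 3 positive lit(s) -> not Horn
Clause 2: 2 positive lit(s) -> not Horn
Clause 3: 1 positive lit(s) -> Horn
Clause 4: 1 positive lit(s) -> Horn
Clause 5: 0 positive lit(s) -> Horn
Clause 6: 2 positive lit(s) -> not Horn
Clause 7: 0 positive lit(s) -> Horn
Total Horn clauses = 4.

4


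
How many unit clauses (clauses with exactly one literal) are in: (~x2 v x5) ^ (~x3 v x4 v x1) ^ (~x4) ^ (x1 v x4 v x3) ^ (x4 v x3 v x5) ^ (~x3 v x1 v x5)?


A unit clause contains exactly one literal.
Unit clauses found: (~x4).
Count = 1.

1


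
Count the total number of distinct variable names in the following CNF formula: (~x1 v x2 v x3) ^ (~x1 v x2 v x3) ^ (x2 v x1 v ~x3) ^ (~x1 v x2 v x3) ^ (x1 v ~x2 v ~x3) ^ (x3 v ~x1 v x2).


Identify each distinct variable in the formula.
Variables found: x1, x2, x3.
Total distinct variables = 3.

3


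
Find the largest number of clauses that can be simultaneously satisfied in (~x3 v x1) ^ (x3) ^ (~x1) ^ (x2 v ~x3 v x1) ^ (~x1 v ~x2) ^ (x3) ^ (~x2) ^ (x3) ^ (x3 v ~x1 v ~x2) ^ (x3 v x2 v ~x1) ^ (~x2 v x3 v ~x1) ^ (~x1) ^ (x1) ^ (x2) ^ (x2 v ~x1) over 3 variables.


Enumerate all 8 truth assignments.
For each, count how many of the 15 clauses are satisfied.
The formula is not fully satisfiable, so the maximum is below 15.
Maximum simultaneously satisfiable clauses = 12.

12


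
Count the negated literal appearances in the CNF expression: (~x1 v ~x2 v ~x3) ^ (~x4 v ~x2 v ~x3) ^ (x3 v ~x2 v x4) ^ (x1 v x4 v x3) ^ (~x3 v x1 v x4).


Scan each clause for negated literals.
Clause 1: 3 negative; Clause 2: 3 negative; Clause 3: 1 negative; Clause 4: 0 negative; Clause 5: 1 negative.
Total negative literal occurrences = 8.

8


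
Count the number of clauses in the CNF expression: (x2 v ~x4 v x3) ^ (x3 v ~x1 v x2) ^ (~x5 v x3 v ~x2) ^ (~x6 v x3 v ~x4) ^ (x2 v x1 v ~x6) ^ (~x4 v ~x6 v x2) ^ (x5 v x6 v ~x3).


Each group enclosed in parentheses joined by ^ is one clause.
Counting the conjuncts: 7 clauses.

7


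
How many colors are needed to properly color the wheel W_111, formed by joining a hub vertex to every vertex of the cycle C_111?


W_111 consists of the cycle C_111 together with a hub vertex adjacent to every cycle vertex.
The cycle C_111 needs 3 colors (odd cycle -> 3).
The hub is adjacent to every cycle vertex, so it must receive a new color distinct from all of them.
Chromatic number = 3 + 1 = 4.

4


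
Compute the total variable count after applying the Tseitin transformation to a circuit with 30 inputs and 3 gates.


The Tseitin transformation introduces one auxiliary variable per gate.
Total variables = inputs + gates = 30 + 3 = 33.

33


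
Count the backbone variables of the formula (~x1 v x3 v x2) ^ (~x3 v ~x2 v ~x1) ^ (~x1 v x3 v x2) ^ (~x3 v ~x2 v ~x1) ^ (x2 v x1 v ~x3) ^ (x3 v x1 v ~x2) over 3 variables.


Find all satisfying assignments: 4 model(s).
Check which variables have the same value in every model.
No variable is fixed across all models.
Backbone size = 0.

0


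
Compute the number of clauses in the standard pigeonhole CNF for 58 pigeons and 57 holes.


The PHP encoding has two parts:
1) At-least-one-hole clauses: 58 (one per pigeon, each with 57 literals).
2) At-most-one-pigeon-per-hole clauses: 57 holes * C(58,2) = 57 * 1653 = 94221.
Total clauses = 58 + 94221 = 94279.

94279


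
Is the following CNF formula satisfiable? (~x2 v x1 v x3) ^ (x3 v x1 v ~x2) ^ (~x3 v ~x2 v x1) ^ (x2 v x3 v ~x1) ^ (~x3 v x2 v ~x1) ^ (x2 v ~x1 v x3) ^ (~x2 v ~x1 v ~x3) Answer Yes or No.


Check all 8 possible truth assignments.
Number of satisfying assignments found: 3.
The formula is satisfiable.

Yes


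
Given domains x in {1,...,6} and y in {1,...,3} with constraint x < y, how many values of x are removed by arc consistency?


For the constraint x < y, x needs a supporting value in y's domain.
x can be at most 2 (one less than y's maximum).
Valid x values from domain: 2 out of 6.
Pruned = 6 - 2 = 4.

4


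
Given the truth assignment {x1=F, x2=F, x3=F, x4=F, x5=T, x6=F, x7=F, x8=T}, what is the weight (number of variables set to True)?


The weight is the number of variables assigned True.
True variables: x5, x8.
Weight = 2.

2


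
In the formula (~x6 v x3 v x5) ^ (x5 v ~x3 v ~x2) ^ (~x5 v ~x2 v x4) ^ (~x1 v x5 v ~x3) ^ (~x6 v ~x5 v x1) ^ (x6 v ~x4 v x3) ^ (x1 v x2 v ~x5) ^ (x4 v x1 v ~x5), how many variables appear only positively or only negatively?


A pure literal appears in only one polarity across all clauses.
No pure literals found.
Count = 0.

0


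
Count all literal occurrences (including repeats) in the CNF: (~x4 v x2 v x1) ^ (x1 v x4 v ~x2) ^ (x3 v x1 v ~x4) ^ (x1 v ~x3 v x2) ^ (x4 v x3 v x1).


Clause lengths: 3, 3, 3, 3, 3.
Sum = 3 + 3 + 3 + 3 + 3 = 15.

15


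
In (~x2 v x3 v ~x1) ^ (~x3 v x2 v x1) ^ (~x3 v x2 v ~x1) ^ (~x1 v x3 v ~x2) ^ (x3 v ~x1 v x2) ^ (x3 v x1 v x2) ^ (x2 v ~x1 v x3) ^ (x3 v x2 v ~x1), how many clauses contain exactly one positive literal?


A definite clause has exactly one positive literal.
Clause 1: 1 positive -> definite
Clause 2: 2 positive -> not definite
Clause 3: 1 positive -> definite
Clause 4: 1 positive -> definite
Clause 5: 2 positive -> not definite
Clause 6: 3 positive -> not definite
Clause 7: 2 positive -> not definite
Clause 8: 2 positive -> not definite
Definite clause count = 3.

3


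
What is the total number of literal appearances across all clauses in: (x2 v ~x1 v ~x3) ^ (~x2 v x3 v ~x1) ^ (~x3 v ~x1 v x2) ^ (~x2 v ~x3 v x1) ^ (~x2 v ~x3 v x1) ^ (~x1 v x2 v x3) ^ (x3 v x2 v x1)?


Clause lengths: 3, 3, 3, 3, 3, 3, 3.
Sum = 3 + 3 + 3 + 3 + 3 + 3 + 3 = 21.

21


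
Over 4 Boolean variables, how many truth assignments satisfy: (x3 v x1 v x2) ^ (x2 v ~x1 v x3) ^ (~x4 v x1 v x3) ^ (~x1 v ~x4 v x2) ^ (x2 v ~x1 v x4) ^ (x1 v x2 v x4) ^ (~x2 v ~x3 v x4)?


Enumerate all 16 truth assignments over 4 variables.
Test each against every clause.
Satisfying assignments found: 6.

6


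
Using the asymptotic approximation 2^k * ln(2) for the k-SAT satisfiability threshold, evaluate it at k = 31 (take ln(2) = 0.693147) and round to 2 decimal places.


Using the asymptotic formula: threshold ~ 2^k * ln(2).
2^31 = 2147483648.
2147483648 * 0.693147 = 1488521848.16.

1488521848.16


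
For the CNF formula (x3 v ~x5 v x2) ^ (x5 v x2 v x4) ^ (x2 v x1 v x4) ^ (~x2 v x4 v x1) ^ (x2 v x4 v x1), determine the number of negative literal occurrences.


Scan each clause for negated literals.
Clause 1: 1 negative; Clause 2: 0 negative; Clause 3: 0 negative; Clause 4: 1 negative; Clause 5: 0 negative.
Total negative literal occurrences = 2.

2


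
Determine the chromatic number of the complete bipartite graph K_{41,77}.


K_{41,77} is bipartite by definition: the two parts are independent sets, with every edge crossing between them.
Color all vertices in one part with color 1 and all vertices in the other part with color 2.
Since the graph has at least one edge, one color does not suffice.
Chromatic number = 2.

2


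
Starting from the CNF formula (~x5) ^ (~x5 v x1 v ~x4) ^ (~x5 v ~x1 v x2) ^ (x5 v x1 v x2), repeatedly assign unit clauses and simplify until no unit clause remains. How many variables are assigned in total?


Unit propagation repeatedly assigns the literal in any unit clause, then simplifies.
Assignments in order: x5 = F.
No further unit clauses remain.
Total variables assigned = 1.

1


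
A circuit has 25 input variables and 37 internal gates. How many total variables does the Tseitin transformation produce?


The Tseitin transformation introduces one auxiliary variable per gate.
Total variables = inputs + gates = 25 + 37 = 62.

62


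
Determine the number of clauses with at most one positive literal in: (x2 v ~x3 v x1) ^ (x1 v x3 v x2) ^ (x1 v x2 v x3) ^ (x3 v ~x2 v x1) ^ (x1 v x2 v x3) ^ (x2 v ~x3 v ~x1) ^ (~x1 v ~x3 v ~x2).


A Horn clause has at most one positive literal.
Clause 1: 2 positive lit(s) -> not Horn
Clause 2: 3 positive lit(s) -> not Horn
Clause 3: 3 positive lit(s) -> not Horn
Clause 4: 2 positive lit(s) -> not Horn
Clause 5: 3 positive lit(s) -> not Horn
Clause 6: 1 positive lit(s) -> Horn
Clause 7: 0 positive lit(s) -> Horn
Total Horn clauses = 2.

2


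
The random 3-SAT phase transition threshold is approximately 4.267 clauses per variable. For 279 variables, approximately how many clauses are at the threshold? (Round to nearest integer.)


The 3-SAT phase transition occurs at approximately 4.267 clauses per variable.
m = 4.267 * 279 = 1190.493.
Rounded to nearest integer: 1190.

1190


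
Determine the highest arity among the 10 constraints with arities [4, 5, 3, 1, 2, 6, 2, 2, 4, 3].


The arities are: 4, 5, 3, 1, 2, 6, 2, 2, 4, 3.
Scan for the maximum value.
Maximum arity = 6.

6


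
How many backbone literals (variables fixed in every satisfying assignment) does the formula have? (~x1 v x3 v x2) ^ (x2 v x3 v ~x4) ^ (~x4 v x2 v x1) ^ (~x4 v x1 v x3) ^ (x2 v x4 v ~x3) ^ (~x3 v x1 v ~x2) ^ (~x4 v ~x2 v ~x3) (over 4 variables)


Find all satisfying assignments: 6 model(s).
Check which variables have the same value in every model.
No variable is fixed across all models.
Backbone size = 0.

0


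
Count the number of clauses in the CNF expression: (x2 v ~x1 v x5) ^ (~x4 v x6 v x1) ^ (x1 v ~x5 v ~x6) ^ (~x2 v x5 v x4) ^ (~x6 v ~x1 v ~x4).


Each group enclosed in parentheses joined by ^ is one clause.
Counting the conjuncts: 5 clauses.

5


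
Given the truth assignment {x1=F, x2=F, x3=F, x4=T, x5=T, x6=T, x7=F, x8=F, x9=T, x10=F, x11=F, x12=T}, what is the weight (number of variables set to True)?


The weight is the number of variables assigned True.
True variables: x4, x5, x6, x9, x12.
Weight = 5.

5


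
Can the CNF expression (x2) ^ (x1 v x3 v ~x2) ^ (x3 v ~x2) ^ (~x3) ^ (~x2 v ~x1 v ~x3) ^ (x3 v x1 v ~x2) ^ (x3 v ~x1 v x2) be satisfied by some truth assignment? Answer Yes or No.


Check all 8 possible truth assignments.
Number of satisfying assignments found: 0.
The formula is unsatisfiable.

No


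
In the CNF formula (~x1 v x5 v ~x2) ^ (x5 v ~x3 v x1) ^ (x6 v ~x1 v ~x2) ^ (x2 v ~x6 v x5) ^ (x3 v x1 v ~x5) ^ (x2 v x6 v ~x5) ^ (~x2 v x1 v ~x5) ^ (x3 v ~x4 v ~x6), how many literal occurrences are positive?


Scan each clause for unnegated literals.
Clause 1: 1 positive; Clause 2: 2 positive; Clause 3: 1 positive; Clause 4: 2 positive; Clause 5: 2 positive; Clause 6: 2 positive; Clause 7: 1 positive; Clause 8: 1 positive.
Total positive literal occurrences = 12.

12


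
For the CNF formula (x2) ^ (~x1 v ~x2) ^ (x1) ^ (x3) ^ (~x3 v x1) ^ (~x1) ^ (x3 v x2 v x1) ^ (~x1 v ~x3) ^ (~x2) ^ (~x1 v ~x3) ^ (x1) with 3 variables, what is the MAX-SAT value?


Enumerate all 8 truth assignments.
For each, count how many of the 11 clauses are satisfied.
The formula is not fully satisfiable, so the maximum is below 11.
Maximum simultaneously satisfiable clauses = 8.

8


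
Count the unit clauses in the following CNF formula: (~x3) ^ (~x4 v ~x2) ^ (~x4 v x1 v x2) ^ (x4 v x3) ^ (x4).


A unit clause contains exactly one literal.
Unit clauses found: (~x3), (x4).
Count = 2.

2


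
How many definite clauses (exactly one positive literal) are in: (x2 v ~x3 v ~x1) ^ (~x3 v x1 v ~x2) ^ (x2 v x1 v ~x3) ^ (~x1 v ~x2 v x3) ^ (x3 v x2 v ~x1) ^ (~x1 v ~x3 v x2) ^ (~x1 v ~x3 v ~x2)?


A definite clause has exactly one positive literal.
Clause 1: 1 positive -> definite
Clause 2: 1 positive -> definite
Clause 3: 2 positive -> not definite
Clause 4: 1 positive -> definite
Clause 5: 2 positive -> not definite
Clause 6: 1 positive -> definite
Clause 7: 0 positive -> not definite
Definite clause count = 4.

4


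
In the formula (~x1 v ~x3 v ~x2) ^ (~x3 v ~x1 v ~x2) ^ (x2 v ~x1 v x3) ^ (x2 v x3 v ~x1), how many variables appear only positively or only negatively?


A pure literal appears in only one polarity across all clauses.
Pure literals: x1 (negative only).
Count = 1.

1


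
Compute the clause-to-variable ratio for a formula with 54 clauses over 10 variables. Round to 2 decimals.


Clause-to-variable ratio = clauses / variables.
54 / 10 = 5.4.

5.4


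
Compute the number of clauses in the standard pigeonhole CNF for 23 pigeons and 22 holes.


The PHP encoding has two parts:
1) At-least-one-hole clauses: 23 (one per pigeon, each with 22 literals).
2) At-most-one-pigeon-per-hole clauses: 22 holes * C(23,2) = 22 * 253 = 5566.
Total clauses = 23 + 5566 = 5589.

5589


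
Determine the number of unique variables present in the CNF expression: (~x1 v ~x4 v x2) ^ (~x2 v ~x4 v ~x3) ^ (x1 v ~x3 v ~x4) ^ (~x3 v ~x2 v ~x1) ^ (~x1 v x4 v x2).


Identify each distinct variable in the formula.
Variables found: x1, x2, x3, x4.
Total distinct variables = 4.

4


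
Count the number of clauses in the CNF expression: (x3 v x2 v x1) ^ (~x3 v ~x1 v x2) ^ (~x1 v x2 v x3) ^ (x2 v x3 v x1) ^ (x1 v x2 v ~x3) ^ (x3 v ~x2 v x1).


Each group enclosed in parentheses joined by ^ is one clause.
Counting the conjuncts: 6 clauses.

6


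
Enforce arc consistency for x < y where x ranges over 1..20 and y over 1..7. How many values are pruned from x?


For the constraint x < y, x needs a supporting value in y's domain.
x can be at most 6 (one less than y's maximum).
Valid x values from domain: 6 out of 20.
Pruned = 20 - 6 = 14.

14


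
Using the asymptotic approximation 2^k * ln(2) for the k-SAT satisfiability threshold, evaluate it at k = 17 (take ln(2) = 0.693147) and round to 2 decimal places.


Using the asymptotic formula: threshold ~ 2^k * ln(2).
2^17 = 131072.
131072 * 0.693147 = 90852.16.

90852.16


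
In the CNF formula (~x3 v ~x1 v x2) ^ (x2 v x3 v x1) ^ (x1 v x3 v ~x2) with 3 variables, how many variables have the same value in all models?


Find all satisfying assignments: 5 model(s).
Check which variables have the same value in every model.
No variable is fixed across all models.
Backbone size = 0.

0


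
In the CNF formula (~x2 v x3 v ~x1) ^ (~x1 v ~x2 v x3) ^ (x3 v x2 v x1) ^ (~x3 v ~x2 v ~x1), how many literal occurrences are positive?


Scan each clause for unnegated literals.
Clause 1: 1 positive; Clause 2: 1 positive; Clause 3: 3 positive; Clause 4: 0 positive.
Total positive literal occurrences = 5.

5


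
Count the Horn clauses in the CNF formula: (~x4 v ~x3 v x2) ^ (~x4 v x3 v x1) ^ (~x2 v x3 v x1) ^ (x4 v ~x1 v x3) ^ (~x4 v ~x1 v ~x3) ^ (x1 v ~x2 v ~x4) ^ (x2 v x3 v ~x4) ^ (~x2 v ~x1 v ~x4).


A Horn clause has at most one positive literal.
Clause 1: 1 positive lit(s) -> Horn
Clause 2: 2 positive lit(s) -> not Horn
Clause 3: 2 positive lit(s) -> not Horn
Clause 4: 2 positive lit(s) -> not Horn
Clause 5: 0 positive lit(s) -> Horn
Clause 6: 1 positive lit(s) -> Horn
Clause 7: 2 positive lit(s) -> not Horn
Clause 8: 0 positive lit(s) -> Horn
Total Horn clauses = 4.

4
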